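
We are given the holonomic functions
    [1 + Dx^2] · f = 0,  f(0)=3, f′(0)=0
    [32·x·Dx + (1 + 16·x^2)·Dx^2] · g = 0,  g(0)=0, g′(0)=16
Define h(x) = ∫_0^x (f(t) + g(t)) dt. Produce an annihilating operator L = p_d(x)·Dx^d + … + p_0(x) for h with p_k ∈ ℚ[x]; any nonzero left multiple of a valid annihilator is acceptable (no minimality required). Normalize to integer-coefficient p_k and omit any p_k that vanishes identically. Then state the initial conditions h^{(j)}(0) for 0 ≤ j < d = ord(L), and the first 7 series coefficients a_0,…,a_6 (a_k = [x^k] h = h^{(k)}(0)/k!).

f: a_k = 3, 0, -3/2, 0, 1/8, 0, -1/240, …
g: a_k = 0, 16, 0, -256/3, 0, 4096/5, 0, …
Sum ⇒ L₀ = lclm(L_f,L_g) in ℚ(x)⟨Dx⟩.
Integrate: L := L₀·Dx.
L = (-6112·x + 99328·x^3 + 8192·x^5)·Dx^2 + (-31 + 1072·x^2 + 25344·x^4 + 4096·x^6)·Dx^3 + (-6112·x + 99328·x^3 + 8192·x^5)·Dx^4 + (-31 + 1072·x^2 + 25344·x^4 + 4096·x^6)·Dx^5  (order 5).
h: a_k = 0, 3, 8, -1/2, -64/3, 1/40, 2048/15, …
ICs: h(0) = 0, h′(0) = 3, h′′(0) = 16, h′′′(0) = -3, h′′′′(0) = -512.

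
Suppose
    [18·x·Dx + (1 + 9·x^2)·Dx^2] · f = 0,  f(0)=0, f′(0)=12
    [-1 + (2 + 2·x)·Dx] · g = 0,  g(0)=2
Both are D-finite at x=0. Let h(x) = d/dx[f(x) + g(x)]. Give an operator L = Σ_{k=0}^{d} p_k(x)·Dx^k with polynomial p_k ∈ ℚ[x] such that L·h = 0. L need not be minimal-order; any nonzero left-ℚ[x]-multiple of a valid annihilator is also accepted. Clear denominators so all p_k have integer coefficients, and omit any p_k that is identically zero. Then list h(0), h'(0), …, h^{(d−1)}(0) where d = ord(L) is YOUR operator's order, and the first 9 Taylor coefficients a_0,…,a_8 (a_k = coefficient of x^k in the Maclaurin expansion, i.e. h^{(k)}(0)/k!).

L = (-36 - 90·x + 972·x^2 + 486·x^3) + (-75 - 144·x + 1818·x^2 + 3888·x^3 + 1701·x^4)·Dx + (-2 + 70·x + 108·x^2 + 684·x^3 + 1134·x^4 + 486·x^5)·Dx^2  (order 2).
h: a_k = 13, -1/2, -861/8, -5/16, 124451/128, -63/256, -8957721/1024, -429/2048, 2579896611/32768, …
ICs: h(0) = 13, h′(0) = -1/2.

f: a_k = 0, 12, 0, -36, 0, 972/5, 0, -8748/7, 0, …
g: a_k = 2, 1, -1/4, 1/8, -5/64, 7/128, -21/512, 33/1024, -429/16384, …
Sum ⇒ L₀ = lclm(L_f,L_g) in ℚ(x)⟨Dx⟩.
Differentiate: ansatz ord ≤ ord L₀ ⇒ L.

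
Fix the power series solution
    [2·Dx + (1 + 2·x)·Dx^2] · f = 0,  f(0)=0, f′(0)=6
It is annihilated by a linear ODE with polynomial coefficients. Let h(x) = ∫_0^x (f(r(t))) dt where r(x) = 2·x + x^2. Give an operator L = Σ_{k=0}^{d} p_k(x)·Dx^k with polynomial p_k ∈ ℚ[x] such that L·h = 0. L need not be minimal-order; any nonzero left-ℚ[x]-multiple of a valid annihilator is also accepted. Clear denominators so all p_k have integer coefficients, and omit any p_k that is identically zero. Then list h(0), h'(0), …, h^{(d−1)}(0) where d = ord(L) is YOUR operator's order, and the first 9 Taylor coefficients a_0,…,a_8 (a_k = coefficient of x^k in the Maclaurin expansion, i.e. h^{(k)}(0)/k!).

L = (3 + 4·x + 2·x^2)·Dx^2 + (1 + 5·x + 6·x^2 + 2·x^3)·Dx^3  (order 3).
h: a_k = 0, 0, 6, -6, 10, -102/5, 232/5, -792/7, 2028/7, …
ICs: h(0) = 0, h′(0) = 0, h′′(0) = 12.

f: a_k = 0, 6, -6, 8, -12, 96/5, -32, 384/7, -96, …
Substitute x→r, Dx→(1/r')Dx; clear ⇒ L₀.
h=∫h₀ ⇒ L = L₀·Dx.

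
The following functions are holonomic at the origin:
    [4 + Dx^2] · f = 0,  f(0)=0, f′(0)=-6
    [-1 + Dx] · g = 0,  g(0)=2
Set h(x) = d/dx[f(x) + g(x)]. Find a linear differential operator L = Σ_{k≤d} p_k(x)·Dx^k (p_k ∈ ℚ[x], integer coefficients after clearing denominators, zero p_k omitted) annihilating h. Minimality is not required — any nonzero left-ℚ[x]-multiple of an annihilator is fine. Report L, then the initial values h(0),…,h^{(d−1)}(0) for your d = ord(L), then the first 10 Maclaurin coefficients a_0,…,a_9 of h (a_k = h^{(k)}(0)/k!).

L = 4 - 4·Dx + Dx^2 - Dx^3  (order 3).
h: a_k = -4, 2, 13, 1/3, -47/12, 1/60, 193/360, 1/2520, -767/20160, 1/181440, …
ICs: h(0) = -4, h′(0) = 2, h′′(0) = 26.

f: a_k = 0, -6, 0, 4, 0, -4/5, 0, 8/105, 0, -4/945, …
g: a_k = 2, 2, 1, 1/3, 1/12, 1/60, 1/360, 1/2520, 1/20160, 1/181440, …
Sum ⇒ L₀ = lclm(L_f,L_g) in ℚ(x)⟨Dx⟩.
Differentiate: ansatz ord ≤ ord L₀ ⇒ L.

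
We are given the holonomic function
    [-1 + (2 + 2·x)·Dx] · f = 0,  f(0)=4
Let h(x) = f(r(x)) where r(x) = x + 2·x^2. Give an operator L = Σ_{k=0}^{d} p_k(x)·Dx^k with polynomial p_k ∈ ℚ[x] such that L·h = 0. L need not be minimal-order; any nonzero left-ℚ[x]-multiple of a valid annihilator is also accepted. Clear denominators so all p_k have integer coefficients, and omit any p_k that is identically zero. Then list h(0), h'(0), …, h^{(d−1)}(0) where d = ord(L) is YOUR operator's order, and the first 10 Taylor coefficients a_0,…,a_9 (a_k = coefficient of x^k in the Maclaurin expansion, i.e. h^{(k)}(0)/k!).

f: a_k = 4, 2, -1/2, 1/4, -5/32, 7/64, -21/256, 33/512, -429/8192, 715/16384, …
h₀=f(r): pull back L_f along r ⇒ L₀.
L = (-1 - 4·x) + (2 + 2·x + 4·x^2)·Dx  (order 1).
h: a_k = 4, 2, 7/2, -7/4, -21/32, 119/64, -189/256, -791/512, 17843/8192, 4011/16384, …
ICs: h(0) = 4.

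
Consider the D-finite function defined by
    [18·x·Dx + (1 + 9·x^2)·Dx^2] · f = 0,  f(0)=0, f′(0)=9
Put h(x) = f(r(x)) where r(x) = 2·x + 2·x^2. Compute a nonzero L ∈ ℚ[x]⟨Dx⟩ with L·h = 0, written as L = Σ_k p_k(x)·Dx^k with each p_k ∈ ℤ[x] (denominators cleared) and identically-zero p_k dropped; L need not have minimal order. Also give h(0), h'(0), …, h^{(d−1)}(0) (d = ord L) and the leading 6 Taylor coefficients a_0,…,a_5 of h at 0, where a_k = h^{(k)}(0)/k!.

f: a_k = 0, 9, 0, -27, 0, 729/5, …
h₀=f(r): pull back L_f along r ⇒ L₀.
L = (-2 + 72·x + 288·x^2 + 432·x^3 + 216·x^4)·Dx + (1 + 2·x + 36·x^2 + 144·x^3 + 180·x^4 + 72·x^5)·Dx^2  (order 2).
h: a_k = 0, 18, 18, -216, -648, 20088/5, …
ICs: h(0) = 0, h′(0) = 18.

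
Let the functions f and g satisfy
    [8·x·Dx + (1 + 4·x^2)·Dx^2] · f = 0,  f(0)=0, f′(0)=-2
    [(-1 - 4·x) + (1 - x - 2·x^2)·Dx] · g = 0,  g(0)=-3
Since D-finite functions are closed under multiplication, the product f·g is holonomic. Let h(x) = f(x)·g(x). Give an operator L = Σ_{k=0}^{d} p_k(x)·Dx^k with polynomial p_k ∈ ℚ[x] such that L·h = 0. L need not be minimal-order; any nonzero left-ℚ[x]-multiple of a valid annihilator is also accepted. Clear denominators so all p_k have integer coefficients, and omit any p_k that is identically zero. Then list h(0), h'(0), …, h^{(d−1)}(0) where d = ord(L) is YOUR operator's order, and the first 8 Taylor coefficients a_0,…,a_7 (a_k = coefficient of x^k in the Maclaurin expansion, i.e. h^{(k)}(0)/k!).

L = (4 + 8·x + 48·x^2) + (2 + 16·x^2 + 48·x^3)·Dx + (-1 + x - 2·x^2 + 4·x^3 + 8·x^4)·Dx^2  (order 2).
h: a_k = 0, 6, 6, 10, 22, 306/5, 526/5, 6046/35, …
ICs: h(0) = 0, h′(0) = 6.

f: a_k = 0, -2, 0, 8/3, 0, -32/5, 0, 128/7, …
g: a_k = -3, -3, -9, -15, -33, -63, -129, -255, …
L₀ := L_f ⊗_s L_g (sym. prod.), ord ≤ 2.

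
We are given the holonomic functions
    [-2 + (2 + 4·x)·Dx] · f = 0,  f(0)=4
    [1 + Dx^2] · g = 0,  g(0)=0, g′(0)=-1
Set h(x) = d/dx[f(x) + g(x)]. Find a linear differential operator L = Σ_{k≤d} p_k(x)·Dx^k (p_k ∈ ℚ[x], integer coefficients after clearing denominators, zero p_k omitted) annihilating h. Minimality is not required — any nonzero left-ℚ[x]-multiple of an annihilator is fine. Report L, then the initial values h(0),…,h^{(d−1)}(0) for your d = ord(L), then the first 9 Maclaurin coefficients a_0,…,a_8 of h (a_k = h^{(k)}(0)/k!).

L = (-4 - x - x^2) + (-1 - 3·x - 3·x^2 - 2·x^3)·Dx + (-4 - x - x^2)·Dx^2 + (-1 - 3·x - 3·x^2 - 2·x^3)·Dx^3  (order 3).
h: a_k = 3, -4, 13/2, -10, 419/24, -63/2, 41581/720, -429/4, 8108099/40320, …
ICs: h(0) = 3, h′(0) = -4, h′′(0) = 13.

f: a_k = 4, 4, -2, 2, -5/2, 7/2, -21/4, 33/4, -429/32, …
g: a_k = 0, -1, 0, 1/6, 0, -1/120, 0, 1/5040, 0, …
f+g: L₀ = lclm(L_f,L_g), ord ≤ 1+2.
Differentiate: ansatz ord ≤ ord L₀ ⇒ L.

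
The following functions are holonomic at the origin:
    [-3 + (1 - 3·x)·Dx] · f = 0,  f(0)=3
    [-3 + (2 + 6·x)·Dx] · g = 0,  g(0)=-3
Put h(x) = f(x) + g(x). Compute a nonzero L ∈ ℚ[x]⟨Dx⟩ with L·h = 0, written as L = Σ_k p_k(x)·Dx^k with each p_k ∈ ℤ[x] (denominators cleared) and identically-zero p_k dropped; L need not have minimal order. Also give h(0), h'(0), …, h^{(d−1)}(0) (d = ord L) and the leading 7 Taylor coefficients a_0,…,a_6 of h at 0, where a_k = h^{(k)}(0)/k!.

L = (-45 - 81·x) + (27 + 126·x + 243·x^2)·Dx + (-2 - 18·x + 18·x^2 + 162·x^3)·Dx^2  (order 2).
h: a_k = 0, 9/2, 243/8, 1215/16, 32319/128, 181521/256, 2285415/1024, …
ICs: h(0) = 0, h′(0) = 9/2.

f: a_k = 3, 9, 27, 81, 243, 729, 2187, …
g: a_k = -3, -9/2, 27/8, -81/16, 1215/128, -5103/256, 45927/1024, …
Weyl lclm of L_f,L_g ⇒ L₀ (ord ≤ 2).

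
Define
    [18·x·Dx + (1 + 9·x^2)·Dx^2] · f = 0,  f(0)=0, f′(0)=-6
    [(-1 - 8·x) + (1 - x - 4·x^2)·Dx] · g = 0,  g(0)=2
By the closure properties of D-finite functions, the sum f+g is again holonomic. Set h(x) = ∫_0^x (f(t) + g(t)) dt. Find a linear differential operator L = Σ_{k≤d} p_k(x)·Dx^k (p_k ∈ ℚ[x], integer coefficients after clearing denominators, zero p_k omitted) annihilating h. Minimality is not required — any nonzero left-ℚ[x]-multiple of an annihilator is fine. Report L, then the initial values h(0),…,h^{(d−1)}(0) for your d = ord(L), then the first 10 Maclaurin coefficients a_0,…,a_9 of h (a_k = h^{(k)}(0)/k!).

f: a_k = 0, -6, 0, 18, 0, -486/5, 0, 4374/7, 0, -4374, …
g: a_k = 2, 2, 10, 18, 58, 130, 362, 882, 2330, 5858, …
L₀ := lclm(L_f,L_g); ord L₀ ≤ 2+1.
Integrate: L := L₀·Dx.
L = (90 - 360·x - 6462·x^2 - 14688·x^3 - 63936·x^4 - 31104·x^6)·Dx^2 + (-36 - 294·x - 324·x^2 - 3198·x^3 - 13680·x^4 - 46080·x^5 - 3888·x^6 - 31104·x^7)·Dx^3 + (5 + 16·x + 160·x^2 - 96·x^3 + 555·x^4 - 2304·x^5 - 4896·x^6 - 1296·x^7 - 5184·x^8)·Dx^4  (order 4).
h: a_k = 0, 2, -2, 10/3, 9, 58/5, 82/15, 362/7, 2637/14, 2330/9, …
ICs: h(0) = 0, h′(0) = 2, h′′(0) = -4, h′′′(0) = 20.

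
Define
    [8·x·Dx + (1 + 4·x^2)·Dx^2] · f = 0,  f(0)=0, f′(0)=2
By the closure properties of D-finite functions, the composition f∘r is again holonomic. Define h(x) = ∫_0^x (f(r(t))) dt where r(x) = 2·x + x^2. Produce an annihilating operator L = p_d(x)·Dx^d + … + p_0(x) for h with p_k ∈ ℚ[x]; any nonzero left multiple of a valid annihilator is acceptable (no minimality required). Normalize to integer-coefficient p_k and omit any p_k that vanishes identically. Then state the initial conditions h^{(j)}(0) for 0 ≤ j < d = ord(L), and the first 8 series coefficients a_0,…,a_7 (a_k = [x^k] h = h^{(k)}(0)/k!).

L = (-1 + 32·x + 64·x^2 + 48·x^3 + 12·x^4)·Dx^2 + (1 + x + 16·x^2 + 32·x^3 + 20·x^4 + 4·x^5)·Dx^3  (order 3).
h: a_k = 0, 0, 2, 2/3, -16/3, -32/5, 472/15, 1528/21, …
ICs: h(0) = 0, h′(0) = 0, h′′(0) = 4.

f: a_k = 0, 2, 0, -8/3, 0, 32/5, 0, -128/7, …
Substitute x→r, Dx→(1/r')Dx; clear ⇒ L₀.
Integrate: L := L₀·Dx.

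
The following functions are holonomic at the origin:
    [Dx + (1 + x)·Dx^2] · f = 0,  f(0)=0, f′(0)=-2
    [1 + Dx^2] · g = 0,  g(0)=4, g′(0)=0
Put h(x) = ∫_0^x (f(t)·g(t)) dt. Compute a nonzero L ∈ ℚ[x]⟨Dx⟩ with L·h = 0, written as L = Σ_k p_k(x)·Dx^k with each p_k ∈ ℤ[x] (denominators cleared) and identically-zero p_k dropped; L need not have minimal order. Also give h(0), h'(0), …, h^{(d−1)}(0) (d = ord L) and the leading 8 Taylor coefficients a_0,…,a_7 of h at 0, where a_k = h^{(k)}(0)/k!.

f: a_k = 0, -2, 1, -2/3, 1/2, -2/5, 1/3, -2/7, …
g: a_k = 4, 0, -2, 0, 1/6, 0, -1/180, 0, …
Sym-product of L_f,L_g gives L₀ (≤ ord 4).
Integrate: L := L₀·Dx.
L = (-3 + 6·x + 19·x^2 + 16·x^3 + 4·x^4)·Dx + (4 + 20·x + 24·x^2 + 8·x^3)·Dx^2 + (20·x + 42·x^2 + 32·x^3 + 8·x^4)·Dx^3 + (4 + 20·x + 24·x^2 + 8·x^3)·Dx^4 + (3 + 14·x + 23·x^2 + 16·x^3 + 4·x^4)·Dx^5  (order 5).
h: a_k = 0, 0, -4, 4/3, 1/3, 0, -1/10, 1/14, …
ICs: h(0) = 0, h′(0) = 0, h′′(0) = -8, h′′′(0) = 8, h′′′′(0) = 8.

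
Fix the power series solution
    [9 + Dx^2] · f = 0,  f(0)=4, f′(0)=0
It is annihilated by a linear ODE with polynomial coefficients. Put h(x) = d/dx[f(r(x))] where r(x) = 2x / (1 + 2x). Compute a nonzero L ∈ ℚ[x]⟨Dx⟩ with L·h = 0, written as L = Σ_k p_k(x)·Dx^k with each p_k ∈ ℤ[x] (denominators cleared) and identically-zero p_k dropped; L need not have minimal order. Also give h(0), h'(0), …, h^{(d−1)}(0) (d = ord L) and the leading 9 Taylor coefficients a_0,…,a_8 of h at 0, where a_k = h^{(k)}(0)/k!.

L = (60 + 96·x + 96·x^2) + (12 + 72·x + 144·x^2 + 96·x^3)·Dx + (1 + 8·x + 24·x^2 + 32·x^3 + 16·x^4)·Dx^2  (order 2).
h: a_k = 0, -144, 864, -2592, 2880, 78624/5, -616896/5, 18787392/35, -62964864/35, …
ICs: h(0) = 0, h′(0) = -144.

f: a_k = 4, 0, -18, 0, 27/2, 0, -81/20, 0, 729/1120, …
Change of var in L_f (x↦r) gives L₀.
h₀' ⇒ L via d/dx closure of L₀.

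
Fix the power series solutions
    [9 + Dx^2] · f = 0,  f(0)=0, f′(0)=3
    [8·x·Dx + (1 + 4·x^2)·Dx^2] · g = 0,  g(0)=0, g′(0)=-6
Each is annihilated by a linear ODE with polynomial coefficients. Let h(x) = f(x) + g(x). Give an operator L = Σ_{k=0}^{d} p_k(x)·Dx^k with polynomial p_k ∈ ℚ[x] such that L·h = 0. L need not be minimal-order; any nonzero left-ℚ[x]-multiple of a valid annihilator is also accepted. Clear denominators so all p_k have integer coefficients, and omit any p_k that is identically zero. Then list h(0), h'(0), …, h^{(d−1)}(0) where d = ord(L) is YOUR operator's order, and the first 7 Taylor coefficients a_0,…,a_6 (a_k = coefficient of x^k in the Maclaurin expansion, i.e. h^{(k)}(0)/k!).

L = (-2808·x + 19008·x^3 + 10368·x^5)·Dx + (9 + 1548·x^2 + 7344·x^4 + 5184·x^6)·Dx^2 + (-312·x + 2112·x^3 + 1152·x^5)·Dx^3 + (1 + 172·x^2 + 816·x^4 + 576·x^6)·Dx^4  (order 4).
h: a_k = 0, -3, 0, 7/2, 0, -687/40, 0, …
ICs: h(0) = 0, h′(0) = -3, h′′(0) = 0, h′′′(0) = 21.

f: a_k = 0, 3, 0, -9/2, 0, 81/40, 0, …
g: a_k = 0, -6, 0, 8, 0, -96/5, 0, …
f+g: L₀ = lclm(L_f,L_g), ord ≤ 2+2.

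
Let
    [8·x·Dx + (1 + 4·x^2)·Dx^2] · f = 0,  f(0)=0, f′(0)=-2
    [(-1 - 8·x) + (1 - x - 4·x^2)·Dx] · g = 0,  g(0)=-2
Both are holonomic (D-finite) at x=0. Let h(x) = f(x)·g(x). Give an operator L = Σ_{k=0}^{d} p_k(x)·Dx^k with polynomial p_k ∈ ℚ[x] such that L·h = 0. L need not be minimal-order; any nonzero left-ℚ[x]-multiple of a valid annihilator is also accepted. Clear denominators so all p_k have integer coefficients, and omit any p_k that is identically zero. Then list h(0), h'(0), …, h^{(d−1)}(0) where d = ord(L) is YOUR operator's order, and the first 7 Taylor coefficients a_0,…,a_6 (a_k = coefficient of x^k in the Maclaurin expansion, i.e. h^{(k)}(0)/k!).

L = (8 + 8·x + 96·x^2) + (2 + 8·x + 16·x^2 + 96·x^3)·Dx + (-1 + x + 4·x^3 + 16·x^4)·Dx^2  (order 2).
h: a_k = 0, 4, 4, 44/3, 92/3, 1532/15, 1124/5, …
ICs: h(0) = 0, h′(0) = 4.

f: a_k = 0, -2, 0, 8/3, 0, -32/5, 0, …
g: a_k = -2, -2, -10, -18, -58, -130, -362, …
L₀ := L_f ⊗_s L_g (sym. prod.), ord ≤ 2.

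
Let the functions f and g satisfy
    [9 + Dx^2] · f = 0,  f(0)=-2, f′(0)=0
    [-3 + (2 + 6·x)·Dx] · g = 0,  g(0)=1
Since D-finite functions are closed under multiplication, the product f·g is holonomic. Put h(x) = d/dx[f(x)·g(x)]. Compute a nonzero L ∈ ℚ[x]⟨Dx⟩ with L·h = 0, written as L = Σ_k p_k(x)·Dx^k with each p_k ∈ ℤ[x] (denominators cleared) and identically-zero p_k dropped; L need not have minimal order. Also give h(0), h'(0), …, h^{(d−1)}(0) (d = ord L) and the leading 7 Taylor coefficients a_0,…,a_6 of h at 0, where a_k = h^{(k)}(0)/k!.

f: a_k = -2, 0, 9, 0, -27/4, 0, 81/40, …
g: a_k = 1, 3/2, -9/8, 27/16, -405/128, 1701/256, -15309/1024, …
f·g: L₀ = L_f ⊗_s L_g, ord ≤ 2·1.
h₀' ⇒ L via d/dx closure of L₀.
L = (477 + 3888·x + 11016·x^2 + 15552·x^3 + 11664·x^4) + (-12 - 324·x - 1296·x^2 - 1296·x^3)·Dx + (28 + 264·x + 972·x^2 + 1728·x^3 + 1296·x^4)·Dx^2  (order 2).
h: a_k = -3, 45/2, 243/8, -675/16, -5265/128, 84807/1280, -682101/5120, …
ICs: h(0) = -3, h′(0) = 45/2.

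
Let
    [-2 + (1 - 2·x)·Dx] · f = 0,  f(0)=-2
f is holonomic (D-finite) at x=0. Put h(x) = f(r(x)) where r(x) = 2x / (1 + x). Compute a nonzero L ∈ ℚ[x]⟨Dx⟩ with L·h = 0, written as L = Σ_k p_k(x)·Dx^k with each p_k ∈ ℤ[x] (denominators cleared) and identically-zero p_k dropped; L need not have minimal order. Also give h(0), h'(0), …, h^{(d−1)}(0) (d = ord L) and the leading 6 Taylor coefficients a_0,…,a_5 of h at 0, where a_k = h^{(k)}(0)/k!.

f: a_k = -2, -4, -8, -16, -32, -64, …
h₀=f(r): pull back L_f along r ⇒ L₀.
L = 4 + (-1 + 2·x + 3·x^2)·Dx  (order 1).
h: a_k = -2, -8, -24, -72, -216, -648, …
ICs: h(0) = -2.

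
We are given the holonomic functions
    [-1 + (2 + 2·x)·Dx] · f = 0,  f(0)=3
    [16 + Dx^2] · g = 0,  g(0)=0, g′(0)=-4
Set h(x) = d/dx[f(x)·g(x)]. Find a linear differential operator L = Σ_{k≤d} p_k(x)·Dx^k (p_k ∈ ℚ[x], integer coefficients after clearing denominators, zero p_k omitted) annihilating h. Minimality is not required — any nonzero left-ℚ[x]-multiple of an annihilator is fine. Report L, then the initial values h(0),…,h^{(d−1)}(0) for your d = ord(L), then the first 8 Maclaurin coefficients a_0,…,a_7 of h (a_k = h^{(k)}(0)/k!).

f: a_k = 3, 3/2, -3/8, 3/16, -15/128, 21/256, -63/1024, 99/2048, …
g: a_k = 0, -4, 0, 32/3, 0, -128/15, 0, 1024/315, …
L₀ := L_f ⊗_s L_g (sym. prod.), ord ≤ 2.
Differentiate: ansatz ord ≤ ord L₀ ⇒ L.
L = (4733 + 17664·x + 25216·x^2 + 16384·x^3 + 4096·x^4) + (-244 - 756·x - 768·x^2 - 256·x^3)·Dx + (268 + 1048·x + 1548·x^2 + 1024·x^3 + 256·x^4)·Dx^2  (order 2).
h: a_k = -12, -12, 201/2, 61, -4661/32, -10683/160, 64235/768, 212773/6720, …
ICs: h(0) = -12, h′(0) = -12.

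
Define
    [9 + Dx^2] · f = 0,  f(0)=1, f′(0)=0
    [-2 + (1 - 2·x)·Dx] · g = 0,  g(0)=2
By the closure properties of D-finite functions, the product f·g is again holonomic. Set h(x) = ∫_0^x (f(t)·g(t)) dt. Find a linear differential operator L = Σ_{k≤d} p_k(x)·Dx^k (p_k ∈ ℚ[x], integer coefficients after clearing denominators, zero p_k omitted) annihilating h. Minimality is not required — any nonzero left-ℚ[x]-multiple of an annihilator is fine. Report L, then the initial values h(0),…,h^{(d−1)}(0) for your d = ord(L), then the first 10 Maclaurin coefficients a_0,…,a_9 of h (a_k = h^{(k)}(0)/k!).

f: a_k = 1, 0, -9/2, 0, 27/8, 0, -81/80, 0, 729/4480, 0, …
g: a_k = 2, 4, 8, 16, 32, 64, 128, 256, 512, 1024, …
f·g: L₀ = L_f ⊗_s L_g, ord ≤ 2·1.
h=∫h₀ ⇒ L = L₀·Dx.
L = (-9 + 18·x)·Dx + 4·Dx^2 + (-1 + 2·x)·Dx^3  (order 3).
h: a_k = 0, 2, 2, -1/3, -1/2, 11/20, 11/12, 359/280, 359/160, 16229/4032, …
ICs: h(0) = 0, h′(0) = 2, h′′(0) = 4.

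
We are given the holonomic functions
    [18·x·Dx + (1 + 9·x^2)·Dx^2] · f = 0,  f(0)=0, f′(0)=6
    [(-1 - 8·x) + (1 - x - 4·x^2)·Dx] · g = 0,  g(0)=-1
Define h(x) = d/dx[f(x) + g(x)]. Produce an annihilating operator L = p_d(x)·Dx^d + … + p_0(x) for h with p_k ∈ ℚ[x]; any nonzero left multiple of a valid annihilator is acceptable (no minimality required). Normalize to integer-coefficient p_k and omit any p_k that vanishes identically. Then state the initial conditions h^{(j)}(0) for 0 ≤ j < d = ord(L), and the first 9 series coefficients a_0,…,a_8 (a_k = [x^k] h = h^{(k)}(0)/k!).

f: a_k = 0, 6, 0, -18, 0, 486/5, 0, -4374/7, 0, …
g: a_k = -1, -1, -5, -9, -29, -65, -181, -441, -1165, …
Sum ⇒ L₀ = lclm(L_f,L_g) in ℚ(x)⟨Dx⟩.
h₀' ⇒ L via d/dx closure of L₀.
L = (90 - 360·x - 6462·x^2 - 14688·x^3 - 63936·x^4 - 31104·x^6) + (-36 - 294·x - 324·x^2 - 3198·x^3 - 13680·x^4 - 46080·x^5 - 3888·x^6 - 31104·x^7)·Dx + (5 + 16·x + 160·x^2 - 96·x^3 + 555·x^4 - 2304·x^5 - 4896·x^6 - 1296·x^7 - 5184·x^8)·Dx^2  (order 2).
h: a_k = 5, -10, -81, -116, 161, -1086, -7461, -9320, 13005, …
ICs: h(0) = 5, h′(0) = -10.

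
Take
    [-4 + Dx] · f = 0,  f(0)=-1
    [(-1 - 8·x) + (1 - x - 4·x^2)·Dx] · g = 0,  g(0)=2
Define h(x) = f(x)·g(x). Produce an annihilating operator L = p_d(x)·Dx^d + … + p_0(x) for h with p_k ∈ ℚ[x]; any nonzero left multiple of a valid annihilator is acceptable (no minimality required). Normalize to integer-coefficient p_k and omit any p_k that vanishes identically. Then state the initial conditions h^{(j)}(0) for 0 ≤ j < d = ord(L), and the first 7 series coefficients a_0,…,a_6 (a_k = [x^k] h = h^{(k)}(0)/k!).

L = (5 + 4·x - 16·x^2) + (-1 + x + 4·x^2)·Dx  (order 1).
h: a_k = -2, -10, -34, -286/3, -758/3, -9766/15, -15058/9, …
ICs: h(0) = -2.

f: a_k = -1, -4, -8, -32/3, -32/3, -128/15, -256/45, …
g: a_k = 2, 2, 10, 18, 58, 130, 362, …
h₀=f·g: eliminate ⇒ L₀, order ≤ 1·1.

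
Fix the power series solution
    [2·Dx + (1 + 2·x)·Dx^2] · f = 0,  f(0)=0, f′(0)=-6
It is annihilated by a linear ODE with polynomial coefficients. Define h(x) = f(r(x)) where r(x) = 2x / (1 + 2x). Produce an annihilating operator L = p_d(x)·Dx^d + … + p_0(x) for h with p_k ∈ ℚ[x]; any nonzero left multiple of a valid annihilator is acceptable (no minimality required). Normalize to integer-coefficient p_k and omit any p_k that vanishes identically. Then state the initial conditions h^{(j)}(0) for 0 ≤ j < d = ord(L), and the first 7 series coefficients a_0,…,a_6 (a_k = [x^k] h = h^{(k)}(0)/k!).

L = (8 + 24·x)·Dx + (1 + 8·x + 12·x^2)·Dx^2  (order 2).
h: a_k = 0, -12, 48, -208, 960, -23232/5, 23296, …
ICs: h(0) = 0, h′(0) = -12.

f: a_k = 0, -6, 6, -8, 12, -96/5, 32, …
h₀=f(r): pull back L_f along r ⇒ L₀.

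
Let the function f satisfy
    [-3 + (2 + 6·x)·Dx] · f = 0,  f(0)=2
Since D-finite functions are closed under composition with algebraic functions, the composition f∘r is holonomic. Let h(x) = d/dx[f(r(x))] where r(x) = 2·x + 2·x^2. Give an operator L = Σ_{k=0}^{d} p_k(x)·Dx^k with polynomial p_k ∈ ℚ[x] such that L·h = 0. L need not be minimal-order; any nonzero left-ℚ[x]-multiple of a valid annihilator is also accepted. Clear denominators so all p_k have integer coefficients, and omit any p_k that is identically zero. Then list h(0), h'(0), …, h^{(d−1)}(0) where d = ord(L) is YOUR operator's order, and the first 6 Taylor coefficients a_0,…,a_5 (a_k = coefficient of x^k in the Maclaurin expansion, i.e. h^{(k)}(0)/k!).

L = -1 + (-1 - 8·x - 18·x^2 - 12·x^3)·Dx  (order 1).
h: a_k = 6, -6, 27, -117, 2025/4, -8829/4, …
ICs: h(0) = 6.

f: a_k = 2, 3, -9/4, 27/8, -405/64, 1701/128, …
Substitute x→r, Dx→(1/r')Dx; clear ⇒ L₀.
Derive L from L₀ (diff closure).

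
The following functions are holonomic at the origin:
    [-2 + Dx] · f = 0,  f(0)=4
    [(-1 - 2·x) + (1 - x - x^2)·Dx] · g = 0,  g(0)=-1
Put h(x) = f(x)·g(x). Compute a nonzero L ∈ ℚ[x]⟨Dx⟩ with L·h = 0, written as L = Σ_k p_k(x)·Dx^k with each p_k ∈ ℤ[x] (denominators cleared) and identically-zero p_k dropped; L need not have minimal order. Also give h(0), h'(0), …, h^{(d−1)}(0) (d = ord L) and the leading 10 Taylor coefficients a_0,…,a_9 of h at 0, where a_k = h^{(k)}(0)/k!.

L = (3 - 2·x^2) + (-1 + x + x^2)·Dx  (order 1).
h: a_k = -4, -12, -24, -124/3, -68, -552/5, -8044/45, -10124/35, -49144/105, -2146948/2835, …
ICs: h(0) = -4.

f: a_k = 4, 8, 8, 16/3, 8/3, 16/15, 16/45, 32/315, 8/315, 16/2835, …
g: a_k = -1, -1, -2, -3, -5, -8, -13, -21, -34, -55, …
Sym-product of L_f,L_g gives L₀ (≤ ord 1).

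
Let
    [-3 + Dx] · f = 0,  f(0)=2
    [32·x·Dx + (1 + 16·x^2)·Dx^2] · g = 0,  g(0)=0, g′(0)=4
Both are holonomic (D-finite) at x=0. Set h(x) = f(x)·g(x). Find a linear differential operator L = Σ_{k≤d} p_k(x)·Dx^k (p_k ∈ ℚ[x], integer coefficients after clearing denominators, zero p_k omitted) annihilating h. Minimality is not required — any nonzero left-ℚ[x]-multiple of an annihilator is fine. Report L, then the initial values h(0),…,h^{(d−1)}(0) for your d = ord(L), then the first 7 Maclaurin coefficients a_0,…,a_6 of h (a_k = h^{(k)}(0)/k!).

L = (9 - 96·x + 144·x^2) + (-6 + 32·x - 96·x^2)·Dx + (1 + 16·x^2)·Dx^2  (order 2).
h: a_k = 0, 8, 24, -20/3, -92, 1223/5, 1053, …
ICs: h(0) = 0, h′(0) = 8.

f: a_k = 2, 6, 9, 9, 27/4, 81/20, 81/40, …
g: a_k = 0, 4, 0, -64/3, 0, 1024/5, 0, …
Product ⇒ symmetric product L₀, ord ≤ 2.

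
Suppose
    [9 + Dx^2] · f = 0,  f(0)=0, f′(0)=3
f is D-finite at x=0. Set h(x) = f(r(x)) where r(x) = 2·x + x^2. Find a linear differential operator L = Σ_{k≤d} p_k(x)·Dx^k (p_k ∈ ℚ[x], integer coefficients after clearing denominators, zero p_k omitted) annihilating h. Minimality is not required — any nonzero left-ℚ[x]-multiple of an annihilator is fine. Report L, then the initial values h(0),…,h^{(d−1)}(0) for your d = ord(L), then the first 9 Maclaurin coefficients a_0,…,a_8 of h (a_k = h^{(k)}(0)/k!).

f: a_k = 0, 3, 0, -9/2, 0, 81/40, 0, -243/560, 0, …
L₀ from L_f via x↦r, Dx↦r'^{-1}Dx.
L = (36 + 108·x + 108·x^2 + 36·x^3) - Dx + (1 + x)·Dx^2  (order 2).
h: a_k = 0, 6, 3, -36, -54, 189/5, 315/2, 3726/35, -567/5, …
ICs: h(0) = 0, h′(0) = 6.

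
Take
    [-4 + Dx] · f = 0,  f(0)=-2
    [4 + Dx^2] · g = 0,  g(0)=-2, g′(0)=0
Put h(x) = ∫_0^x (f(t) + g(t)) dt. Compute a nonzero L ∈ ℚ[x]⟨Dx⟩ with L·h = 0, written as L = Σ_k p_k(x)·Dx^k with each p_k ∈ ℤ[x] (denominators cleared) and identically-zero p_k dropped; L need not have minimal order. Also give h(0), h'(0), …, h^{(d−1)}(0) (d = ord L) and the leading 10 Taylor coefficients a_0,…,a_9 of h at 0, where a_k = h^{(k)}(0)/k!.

f: a_k = -2, -8, -16, -64/3, -64/3, -256/15, -512/45, -2048/315, -1024/315, -4096/2835, …
g: a_k = -2, 0, 4, 0, -4/3, 0, 8/45, 0, -4/315, 0, …
L₀ := lclm(L_f,L_g); ord L₀ ≤ 1+2.
h=∫h₀ ⇒ L = L₀·Dx.
L = -16·Dx + 4·Dx^2 - 4·Dx^3 + Dx^4  (order 4).
h: a_k = 0, -4, -4, -4, -16/3, -68/15, -128/45, -8/5, -256/315, -1028/2835, …
ICs: h(0) = 0, h′(0) = -4, h′′(0) = -8, h′′′(0) = -24.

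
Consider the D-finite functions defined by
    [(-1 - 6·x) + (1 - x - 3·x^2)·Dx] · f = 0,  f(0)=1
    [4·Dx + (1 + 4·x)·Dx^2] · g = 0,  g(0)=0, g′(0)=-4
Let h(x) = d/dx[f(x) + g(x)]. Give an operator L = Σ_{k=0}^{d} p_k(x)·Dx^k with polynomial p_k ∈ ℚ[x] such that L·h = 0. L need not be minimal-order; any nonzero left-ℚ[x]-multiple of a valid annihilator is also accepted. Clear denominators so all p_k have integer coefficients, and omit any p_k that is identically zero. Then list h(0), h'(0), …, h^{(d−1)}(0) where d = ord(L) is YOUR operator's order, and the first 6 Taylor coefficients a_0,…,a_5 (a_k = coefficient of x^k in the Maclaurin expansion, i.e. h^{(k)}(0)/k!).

L = (212 + 1072·x + 3144·x^2 + 2160·x^3 + 2592·x^4) + (5 + 248·x + 1922·x^2 + 4308·x^3 + 4464·x^4 + 4320·x^5)·Dx + (-6 - 53·x - 108·x^2 + 110·x^3 + 519·x^4 + 1044·x^5 + 864·x^6)·Dx^2  (order 2).
h: a_k = -3, 24, -43, 332, -824, 4678, …
ICs: h(0) = -3, h′(0) = 24.

f: a_k = 1, 1, 4, 7, 19, 40, …
g: a_k = 0, -4, 8, -64/3, 64, -1024/5, …
Sum ⇒ L₀ = lclm(L_f,L_g) in ℚ(x)⟨Dx⟩.
Derive L from L₀ (diff closure).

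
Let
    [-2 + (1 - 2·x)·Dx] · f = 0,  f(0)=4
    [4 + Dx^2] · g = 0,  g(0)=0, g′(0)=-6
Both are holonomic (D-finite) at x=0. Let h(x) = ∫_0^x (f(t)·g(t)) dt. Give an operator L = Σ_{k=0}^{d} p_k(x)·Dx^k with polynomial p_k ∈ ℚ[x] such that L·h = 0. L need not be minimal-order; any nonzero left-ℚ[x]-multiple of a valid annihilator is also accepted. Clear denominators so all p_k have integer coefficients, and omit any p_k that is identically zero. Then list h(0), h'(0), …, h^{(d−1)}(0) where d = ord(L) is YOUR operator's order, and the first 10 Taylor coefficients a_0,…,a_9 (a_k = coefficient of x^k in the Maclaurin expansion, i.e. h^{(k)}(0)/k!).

L = (-4 + 8·x)·Dx + 4·Dx^2 + (-1 + 2·x)·Dx^3  (order 3).
h: a_k = 0, 0, -12, -16, -20, -32, -808/15, -3232/35, -16964/105, -271424/945, …
ICs: h(0) = 0, h′(0) = 0, h′′(0) = -24.

f: a_k = 4, 8, 16, 32, 64, 128, 256, 512, 1024, 2048, …
g: a_k = 0, -6, 0, 4, 0, -4/5, 0, 8/105, 0, -4/945, …
Product ⇒ symmetric product L₀, ord ≤ 2.
Integrate: L := L₀·Dx.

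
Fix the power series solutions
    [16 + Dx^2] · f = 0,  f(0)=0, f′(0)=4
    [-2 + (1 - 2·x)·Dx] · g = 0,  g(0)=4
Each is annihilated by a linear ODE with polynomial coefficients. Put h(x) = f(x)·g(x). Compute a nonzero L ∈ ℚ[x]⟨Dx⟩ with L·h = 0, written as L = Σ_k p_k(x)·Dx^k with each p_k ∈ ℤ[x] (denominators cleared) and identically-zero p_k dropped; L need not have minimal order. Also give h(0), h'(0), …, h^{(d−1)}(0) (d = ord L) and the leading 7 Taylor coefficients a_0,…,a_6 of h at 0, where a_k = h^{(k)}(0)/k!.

L = (-16 + 32·x) + 4·Dx + (-1 + 2·x)·Dx^2  (order 2).
h: a_k = 0, 16, 32, 64/3, 128/3, 1792/15, 3584/15, …
ICs: h(0) = 0, h′(0) = 16.

f: a_k = 0, 4, 0, -32/3, 0, 128/15, 0, …
g: a_k = 4, 8, 16, 32, 64, 128, 256, …
Product ⇒ symmetric product L₀, ord ≤ 2.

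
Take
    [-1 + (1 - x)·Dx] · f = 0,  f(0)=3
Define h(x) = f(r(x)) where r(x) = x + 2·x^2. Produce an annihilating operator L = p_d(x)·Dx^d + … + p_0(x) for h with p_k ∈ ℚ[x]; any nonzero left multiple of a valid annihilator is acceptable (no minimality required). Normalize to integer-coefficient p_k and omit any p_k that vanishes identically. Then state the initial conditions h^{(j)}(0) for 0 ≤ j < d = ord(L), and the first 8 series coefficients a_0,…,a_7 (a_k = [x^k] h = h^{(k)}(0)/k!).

f: a_k = 3, 3, 3, 3, 3, 3, 3, 3, …
L₀ from L_f via x↦r, Dx↦r'^{-1}Dx.
L = (1 + 4·x) + (-1 + x + 2·x^2)·Dx  (order 1).
h: a_k = 3, 3, 9, 15, 33, 63, 129, 255, …
ICs: h(0) = 3.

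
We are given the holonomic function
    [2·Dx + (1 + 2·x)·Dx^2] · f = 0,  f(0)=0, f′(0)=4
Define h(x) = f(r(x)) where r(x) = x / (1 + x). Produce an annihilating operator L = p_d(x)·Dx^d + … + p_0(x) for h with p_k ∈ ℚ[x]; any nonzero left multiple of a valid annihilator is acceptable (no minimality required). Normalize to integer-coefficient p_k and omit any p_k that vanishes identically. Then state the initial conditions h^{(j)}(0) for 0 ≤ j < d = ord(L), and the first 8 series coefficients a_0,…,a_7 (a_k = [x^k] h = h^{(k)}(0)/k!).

L = (4 + 6·x)·Dx + (1 + 4·x + 3·x^2)·Dx^2  (order 2).
h: a_k = 0, 4, -8, 52/3, -40, 484/5, -728/3, 4372/7, …
ICs: h(0) = 0, h′(0) = 4.

f: a_k = 0, 4, -4, 16/3, -8, 64/5, -64/3, 256/7, …
h₀=f(r): pull back L_f along r ⇒ L₀.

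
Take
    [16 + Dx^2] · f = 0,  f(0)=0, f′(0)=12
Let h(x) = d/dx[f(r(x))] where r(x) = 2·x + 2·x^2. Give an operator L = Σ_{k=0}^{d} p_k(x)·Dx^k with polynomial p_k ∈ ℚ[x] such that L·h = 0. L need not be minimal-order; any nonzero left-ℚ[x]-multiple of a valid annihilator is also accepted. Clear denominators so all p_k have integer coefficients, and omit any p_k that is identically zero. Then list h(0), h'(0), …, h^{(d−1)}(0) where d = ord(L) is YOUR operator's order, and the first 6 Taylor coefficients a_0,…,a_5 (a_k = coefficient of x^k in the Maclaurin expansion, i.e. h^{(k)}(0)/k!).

L = (76 + 512·x + 1536·x^2 + 2048·x^3 + 1024·x^4) + (-6 - 12·x)·Dx + (1 + 4·x + 4·x^2)·Dx^2  (order 2).
h: a_k = 24, 48, -768, -3072, 256, 23040, …
ICs: h(0) = 24, h′(0) = 48.

f: a_k = 0, 12, 0, -32, 0, 128/5, …
L₀ from L_f via x↦r, Dx↦r'^{-1}Dx.
h=h₀': d/dx-closure on L₀ ⇒ L.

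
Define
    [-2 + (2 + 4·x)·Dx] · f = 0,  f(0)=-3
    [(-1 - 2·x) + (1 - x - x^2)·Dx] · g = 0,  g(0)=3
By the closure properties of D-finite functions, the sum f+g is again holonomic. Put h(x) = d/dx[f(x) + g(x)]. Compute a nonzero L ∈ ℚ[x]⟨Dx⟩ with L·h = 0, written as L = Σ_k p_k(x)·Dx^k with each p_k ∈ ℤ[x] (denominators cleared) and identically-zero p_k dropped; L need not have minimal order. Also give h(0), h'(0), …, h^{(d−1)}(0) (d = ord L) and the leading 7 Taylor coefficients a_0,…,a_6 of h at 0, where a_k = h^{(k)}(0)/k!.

L = (-6 - 18·x - 24·x^2 - 12·x^3 - 6·x^4) + (-3 - 24·x - 63·x^2 - 72·x^3 - 45·x^4 - 18·x^5)·Dx + (1 + 4·x + 3·x^2 - 6·x^3 - 13·x^4 - 12·x^5 - 4·x^6)·Dx^2  (order 2).
h: a_k = 0, 15, 45/2, 135/2, 855/8, 2061/8, 6363/16, …
ICs: h(0) = 0, h′(0) = 15.

f: a_k = -3, -3, 3/2, -3/2, 15/8, -21/8, 63/16, …
g: a_k = 3, 3, 6, 9, 15, 24, 39, …
f+g: L₀ = lclm(L_f,L_g), ord ≤ 1+1.
h=h₀': d/dx-closure on L₀ ⇒ L.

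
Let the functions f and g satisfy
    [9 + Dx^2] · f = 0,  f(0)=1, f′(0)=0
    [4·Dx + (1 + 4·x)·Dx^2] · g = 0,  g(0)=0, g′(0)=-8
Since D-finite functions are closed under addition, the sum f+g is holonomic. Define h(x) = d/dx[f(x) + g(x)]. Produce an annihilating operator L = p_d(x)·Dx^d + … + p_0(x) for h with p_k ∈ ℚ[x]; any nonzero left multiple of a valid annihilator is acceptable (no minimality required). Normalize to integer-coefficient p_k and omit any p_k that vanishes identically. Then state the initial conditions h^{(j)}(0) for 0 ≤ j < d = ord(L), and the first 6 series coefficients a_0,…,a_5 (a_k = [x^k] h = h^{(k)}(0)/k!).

f: a_k = 1, 0, -9/2, 0, 27/8, 0, …
g: a_k = 0, -8, 16, -128/3, 128, -2048/5, …
h₀=f+g: left-lcm gives L₀, ord ≤ 4.
Differentiate: ansatz ord ≤ ord L₀ ⇒ L.
L = (3780 + 2592·x + 5184·x^2) + (369 + 2124·x + 3888·x^2 + 5184·x^3)·Dx + (420 + 288·x + 576·x^2)·Dx^2 + (41 + 236·x + 432·x^2 + 576·x^3)·Dx^3  (order 3).
h: a_k = -8, 23, -128, 1051/2, -2048, 327437/40, …
ICs: h(0) = -8, h′(0) = 23, h′′(0) = -256.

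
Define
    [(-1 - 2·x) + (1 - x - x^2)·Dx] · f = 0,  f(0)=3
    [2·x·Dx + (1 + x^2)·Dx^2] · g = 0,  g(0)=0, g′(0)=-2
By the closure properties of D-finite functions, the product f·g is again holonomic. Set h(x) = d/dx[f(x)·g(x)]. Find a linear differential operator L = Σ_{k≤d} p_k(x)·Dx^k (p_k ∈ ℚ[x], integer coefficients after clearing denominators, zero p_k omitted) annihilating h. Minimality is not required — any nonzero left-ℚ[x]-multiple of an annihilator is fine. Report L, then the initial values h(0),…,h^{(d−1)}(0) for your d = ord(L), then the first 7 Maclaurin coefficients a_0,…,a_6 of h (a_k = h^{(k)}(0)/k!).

L = (2 + 30·x^2 + 24·x^3 + 36·x^4) + (4 + 10·x + 12·x^2 + 22·x^3 + 24·x^4 + 24·x^5)·Dx + (-1 - 2·x^2 + 4·x^3 + 2·x^4 + 4·x^5 + 3·x^6)·Dx^2  (order 2).
h: a_k = -6, -12, -30, -64, -136, -1296/5, -2434/5, …
ICs: h(0) = -6, h′(0) = -12.

f: a_k = 3, 3, 6, 9, 15, 24, 39, …
g: a_k = 0, -2, 0, 2/3, 0, -2/5, 0, …
Sym-product of L_f,L_g gives L₀ (≤ ord 2).
Derive L from L₀ (diff closure).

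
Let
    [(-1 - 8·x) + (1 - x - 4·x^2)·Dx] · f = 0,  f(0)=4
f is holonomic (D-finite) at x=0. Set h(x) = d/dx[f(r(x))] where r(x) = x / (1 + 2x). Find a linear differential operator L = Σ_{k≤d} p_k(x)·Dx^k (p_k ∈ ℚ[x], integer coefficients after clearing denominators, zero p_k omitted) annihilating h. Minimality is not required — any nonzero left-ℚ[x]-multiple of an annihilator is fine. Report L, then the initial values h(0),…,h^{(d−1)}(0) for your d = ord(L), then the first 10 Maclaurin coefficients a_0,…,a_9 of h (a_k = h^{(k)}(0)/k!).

f: a_k = 4, 4, 20, 36, 116, 260, 724, 1764, 4660, 11716, …
L₀ from L_f via x↦r, Dx↦r'^{-1}Dx.
h₀' ⇒ L via d/dx closure of L₀.
L = (6 + 12·x + 72·x^2 + 80·x^3) + (-1 - 15·x - 54·x^2 - 36·x^3 + 40·x^4)·Dx  (order 1).
h: a_k = 4, 24, -84, 432, -1900, 8136, -33796, 137568, -551196, 2181240, …
ICs: h(0) = 4.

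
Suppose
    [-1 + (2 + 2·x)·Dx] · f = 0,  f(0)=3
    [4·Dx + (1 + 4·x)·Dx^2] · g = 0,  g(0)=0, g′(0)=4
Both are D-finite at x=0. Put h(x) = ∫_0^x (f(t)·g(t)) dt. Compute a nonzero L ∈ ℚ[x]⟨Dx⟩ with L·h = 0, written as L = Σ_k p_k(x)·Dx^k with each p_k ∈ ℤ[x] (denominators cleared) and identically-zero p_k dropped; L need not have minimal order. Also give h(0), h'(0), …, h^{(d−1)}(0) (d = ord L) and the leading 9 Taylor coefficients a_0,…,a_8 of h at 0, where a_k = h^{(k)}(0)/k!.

L = (-5 + 4·x)·Dx + (12 + 12·x)·Dx^2 + (4 + 24·x + 36·x^2 + 16·x^3)·Dx^3  (order 3).
h: a_k = 0, 0, 6, -6, 101/8, -125/4, 81349/960, -547691/2240, 52913387/71680, …
ICs: h(0) = 0, h′(0) = 0, h′′(0) = 12.

f: a_k = 3, 3/2, -3/8, 3/16, -15/128, 21/256, -63/1024, 99/2048, -1287/32768, …
g: a_k = 0, 4, -8, 64/3, -64, 1024/5, -2048/3, 16384/7, -8192, …
h₀=f·g: eliminate ⇒ L₀, order ≤ 1·2.
∫: right-multiply L₀ by Dx.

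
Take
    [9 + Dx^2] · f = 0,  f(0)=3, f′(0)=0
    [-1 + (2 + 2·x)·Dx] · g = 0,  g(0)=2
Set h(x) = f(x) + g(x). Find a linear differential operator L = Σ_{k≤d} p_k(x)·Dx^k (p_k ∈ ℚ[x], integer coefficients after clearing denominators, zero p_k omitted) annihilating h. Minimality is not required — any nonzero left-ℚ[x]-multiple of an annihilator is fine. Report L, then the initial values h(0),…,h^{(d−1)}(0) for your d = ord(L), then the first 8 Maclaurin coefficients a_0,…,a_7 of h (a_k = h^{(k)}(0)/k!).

f: a_k = 3, 0, -27/2, 0, 81/8, 0, -243/80, 0, …
g: a_k = 2, 1, -1/4, 1/8, -5/64, 7/128, -21/512, 33/1024, …
Sum ⇒ L₀ = lclm(L_f,L_g) in ℚ(x)⟨Dx⟩.
L = (-351 - 648·x - 324·x^2) + (630 + 1926·x + 1944·x^2 + 648·x^3)·Dx + (-39 - 72·x - 36·x^2)·Dx^2 + (70 + 214·x + 216·x^2 + 72·x^3)·Dx^3  (order 3).
h: a_k = 5, 1, -55/4, 1/8, 643/64, 7/128, -7881/2560, 33/1024, …
ICs: h(0) = 5, h′(0) = 1, h′′(0) = -55/2.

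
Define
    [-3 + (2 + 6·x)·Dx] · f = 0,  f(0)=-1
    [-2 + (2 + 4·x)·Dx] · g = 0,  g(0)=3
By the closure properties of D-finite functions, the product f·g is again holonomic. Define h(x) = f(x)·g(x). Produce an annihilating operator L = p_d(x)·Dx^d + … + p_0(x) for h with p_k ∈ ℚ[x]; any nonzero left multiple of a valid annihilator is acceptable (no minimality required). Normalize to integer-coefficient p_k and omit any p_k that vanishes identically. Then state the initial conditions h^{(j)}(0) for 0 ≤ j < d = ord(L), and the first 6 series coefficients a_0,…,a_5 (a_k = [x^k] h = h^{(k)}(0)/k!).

L = (-5 - 12·x) + (2 + 10·x + 12·x^2)·Dx  (order 1).
h: a_k = -3, -15/2, 3/8, -15/16, 303/128, -1545/256, …
ICs: h(0) = -3.

f: a_k = -1, -3/2, 9/8, -27/16, 405/128, -1701/256, …
g: a_k = 3, 3, -3/2, 3/2, -15/8, 21/8, …
h₀=f·g: eliminate ⇒ L₀, order ≤ 1·1.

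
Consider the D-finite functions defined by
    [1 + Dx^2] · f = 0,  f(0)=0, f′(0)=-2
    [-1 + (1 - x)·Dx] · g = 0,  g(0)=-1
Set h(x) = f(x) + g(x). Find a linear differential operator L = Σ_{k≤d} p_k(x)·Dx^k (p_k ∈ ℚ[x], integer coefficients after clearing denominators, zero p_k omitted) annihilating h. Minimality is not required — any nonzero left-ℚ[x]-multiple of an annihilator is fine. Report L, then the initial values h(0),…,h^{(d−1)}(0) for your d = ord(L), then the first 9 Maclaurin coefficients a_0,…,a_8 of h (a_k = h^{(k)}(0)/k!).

L = (-7 + 2·x - x^2) + (3 - 5·x + 3·x^2 - x^3)·Dx + (-7 + 2·x - x^2)·Dx^2 + (3 - 5·x + 3·x^2 - x^3)·Dx^3  (order 3).
h: a_k = -1, -3, -1, -2/3, -1, -61/60, -1, -2519/2520, -1, …
ICs: h(0) = -1, h′(0) = -3, h′′(0) = -2.

f: a_k = 0, -2, 0, 1/3, 0, -1/60, 0, 1/2520, 0, …
g: a_k = -1, -1, -1, -1, -1, -1, -1, -1, -1, …
f+g: L₀ = lclm(L_f,L_g), ord ≤ 2+1.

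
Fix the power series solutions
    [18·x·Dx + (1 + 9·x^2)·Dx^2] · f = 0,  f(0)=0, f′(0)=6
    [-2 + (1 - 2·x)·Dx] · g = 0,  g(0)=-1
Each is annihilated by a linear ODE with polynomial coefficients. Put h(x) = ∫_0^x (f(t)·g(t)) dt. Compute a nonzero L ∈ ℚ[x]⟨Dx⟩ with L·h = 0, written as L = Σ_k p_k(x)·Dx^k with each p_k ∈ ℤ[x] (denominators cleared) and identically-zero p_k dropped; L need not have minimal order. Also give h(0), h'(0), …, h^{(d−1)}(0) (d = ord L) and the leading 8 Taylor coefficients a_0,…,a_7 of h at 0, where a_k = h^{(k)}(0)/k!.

f: a_k = 0, 6, 0, -18, 0, 486/5, 0, -4374/7, …
g: a_k = -1, -2, -4, -8, -16, -32, -64, -128, …
f·g: L₀ = L_f ⊗_s L_g, ord ≤ 2·1.
Integrate: L := L₀·Dx.
L = 36·x·Dx + (4 - 18·x + 72·x^2)·Dx^2 + (-1 + 2·x - 9·x^2 + 18·x^3)·Dx^3  (order 3).
h: a_k = 0, 0, -3, -4, -3/2, -12/5, -101/5, -1212/35, …
ICs: h(0) = 0, h′(0) = 0, h′′(0) = -6.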